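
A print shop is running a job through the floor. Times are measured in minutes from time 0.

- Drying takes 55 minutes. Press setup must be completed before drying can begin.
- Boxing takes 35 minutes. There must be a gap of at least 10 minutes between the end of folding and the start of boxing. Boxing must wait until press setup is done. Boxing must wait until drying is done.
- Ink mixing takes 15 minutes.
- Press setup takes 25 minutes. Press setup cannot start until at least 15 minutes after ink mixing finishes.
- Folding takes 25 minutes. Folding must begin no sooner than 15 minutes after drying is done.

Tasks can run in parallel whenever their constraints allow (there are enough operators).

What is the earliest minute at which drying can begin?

55

Ink mixing has no prerequisites, so it starts at minute 0 and finishes at minute 15.
After ink mixing (finishes minute 15, plus 15-minute gap → minute 30), press setup can start at minute 30 and finishes at minute 55.
Drying waits on press setup (finishes minute 55), so the earliest it can start is minute 55.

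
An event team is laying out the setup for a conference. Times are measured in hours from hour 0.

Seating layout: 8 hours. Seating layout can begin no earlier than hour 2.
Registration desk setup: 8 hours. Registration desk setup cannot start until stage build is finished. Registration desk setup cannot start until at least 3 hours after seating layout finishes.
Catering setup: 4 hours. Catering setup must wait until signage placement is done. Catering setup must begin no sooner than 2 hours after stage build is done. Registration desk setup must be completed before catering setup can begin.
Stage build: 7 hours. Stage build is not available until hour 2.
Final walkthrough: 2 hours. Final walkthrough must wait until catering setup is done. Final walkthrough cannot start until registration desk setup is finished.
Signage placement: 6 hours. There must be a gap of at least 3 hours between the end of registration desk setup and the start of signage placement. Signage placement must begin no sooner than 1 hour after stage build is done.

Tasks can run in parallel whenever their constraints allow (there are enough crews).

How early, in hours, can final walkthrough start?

Seating layout cannot begin until its own release at hour 2. It runs from hour 2 to 2 + 8 = hour 10.
Stage build cannot begin until its own release at hour 2. It runs from hour 2 to 2 + 7 = hour 9.
Registration desk setup cannot start until stage build (finishes hour 9); seating layout (finishes hour 10, plus 3-hour gap → hour 13). The controlling bound is hour 13, so registration desk setup finishes at 13 + 8 = hour 21.
Signage placement has to wait for registration desk setup (finishes hour 21, plus 3-hour gap → hour 24); stage build (finishes hour 9, plus 1-hour gap → hour 10). The latest of these is hour 24, so signage placement runs hour 24 to 24 + 6 = hour 30.
Catering setup has to wait for signage placement (finishes hour 30); stage build (finishes hour 9, plus 2-hour gap → hour 11); registration desk setup (finishes hour 21). The latest of these is hour 30, so catering setup runs hour 30 to 30 + 4 = hour 34.
Final walkthrough waits on catering setup (finishes hour 34); registration desk setup (finishes hour 21). The latest of these is hour 34, which is the earliest final walkthrough can start.

34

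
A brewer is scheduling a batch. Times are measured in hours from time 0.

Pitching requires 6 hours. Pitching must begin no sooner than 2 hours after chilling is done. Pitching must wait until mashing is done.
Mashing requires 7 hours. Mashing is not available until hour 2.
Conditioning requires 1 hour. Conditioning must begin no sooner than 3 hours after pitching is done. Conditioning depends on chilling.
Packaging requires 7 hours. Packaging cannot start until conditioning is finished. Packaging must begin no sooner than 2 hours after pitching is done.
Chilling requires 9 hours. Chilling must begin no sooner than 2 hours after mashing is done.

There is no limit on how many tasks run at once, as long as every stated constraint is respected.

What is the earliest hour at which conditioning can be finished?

After its own release at hour 2, mashing can start at hour 2 and finishes at hour 9.
After mashing (finishes hour 9, plus 2-hour gap → hour 11), chilling can start at hour 11 and finishes at hour 20.
Pitching cannot start until chilling (finishes hour 20, plus 2-hour gap → hour 22); mashing (finishes hour 9). The controlling bound is hour 22, so pitching finishes at 22 + 6 = hour 28.
Conditioning needs all of pitching (finishes hour 28, plus 3-hour gap → hour 31); chilling (finishes hour 20). That puts its earliest start at hour 31; it finishes at 31 + 1 = hour 32.

32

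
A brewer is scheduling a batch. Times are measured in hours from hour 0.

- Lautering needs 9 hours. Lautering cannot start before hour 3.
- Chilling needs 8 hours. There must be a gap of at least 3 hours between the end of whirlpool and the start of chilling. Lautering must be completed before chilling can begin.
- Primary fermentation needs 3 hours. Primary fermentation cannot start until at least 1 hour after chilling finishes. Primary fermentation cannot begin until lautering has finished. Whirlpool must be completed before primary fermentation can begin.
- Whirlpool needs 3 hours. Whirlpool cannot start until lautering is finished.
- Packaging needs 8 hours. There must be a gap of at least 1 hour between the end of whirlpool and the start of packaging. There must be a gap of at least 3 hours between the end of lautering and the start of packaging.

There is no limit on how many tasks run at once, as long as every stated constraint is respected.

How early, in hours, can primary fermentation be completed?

30

After its own release at hour 3, lautering can start at hour 3 and finishes at hour 12.
Whirlpool cannot begin until lautering (finishes hour 12). It runs from hour 12 to 12 + 3 = hour 15.
Chilling has to wait for whirlpool (finishes hour 15, plus 3-hour gap → hour 18); lautering (finishes hour 12). The latest of these is hour 18, so chilling runs hour 18 to 18 + 8 = hour 26.
Primary fermentation needs all of chilling (finishes hour 26, plus 1-hour gap → hour 27); lautering (finishes hour 12); whirlpool (finishes hour 15). That puts its earliest start at hour 27; it finishes at 27 + 3 = hour 30.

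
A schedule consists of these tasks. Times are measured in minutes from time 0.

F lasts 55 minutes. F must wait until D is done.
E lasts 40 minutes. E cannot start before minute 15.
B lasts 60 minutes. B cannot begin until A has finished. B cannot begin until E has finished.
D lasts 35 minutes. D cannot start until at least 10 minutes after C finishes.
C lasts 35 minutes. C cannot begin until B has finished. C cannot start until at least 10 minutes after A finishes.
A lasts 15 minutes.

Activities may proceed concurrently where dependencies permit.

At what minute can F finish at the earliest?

250

E waits on its own release at minute 15, so it starts at minute 15 and finishes at 15 + 40 = minute 55.
Nothing blocks A, so it runs from minute 0 to minute 15.
B has to wait for A (finishes minute 15); E (finishes minute 55). The latest of these is minute 55, so B runs minute 55 to 55 + 60 = minute 115.
C has to wait for B (finishes minute 115); A (finishes minute 15, plus 10-minute gap → minute 25). The latest of these is minute 115, so C runs minute 115 to 115 + 35 = minute 150.
D cannot begin until C (finishes minute 150, plus 10-minute gap → minute 160). It runs from minute 160 to 160 + 35 = minute 195.
After D (finishes minute 195), F can start at minute 195 and finishes at minute 250.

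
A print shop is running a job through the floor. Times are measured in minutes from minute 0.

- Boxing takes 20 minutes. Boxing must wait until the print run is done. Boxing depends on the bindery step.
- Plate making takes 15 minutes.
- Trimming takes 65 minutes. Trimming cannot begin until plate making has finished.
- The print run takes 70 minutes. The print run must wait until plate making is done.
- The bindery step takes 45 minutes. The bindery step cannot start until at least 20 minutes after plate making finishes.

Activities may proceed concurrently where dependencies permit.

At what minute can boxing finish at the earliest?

105

Plate making has no prerequisites, so it starts at minute 0 and finishes at minute 15.
The bindery step cannot begin until plate making (finishes minute 15, plus 20-minute gap → minute 35). It runs from minute 35 to 35 + 45 = minute 80.
The print run cannot begin until plate making (finishes minute 15). It runs from minute 15 to 15 + 70 = minute 85.
Boxing has to wait for the print run (finishes minute 85); the bindery step (finishes minute 80). The latest of these is minute 85, so boxing runs minute 85 to 85 + 20 = minute 105.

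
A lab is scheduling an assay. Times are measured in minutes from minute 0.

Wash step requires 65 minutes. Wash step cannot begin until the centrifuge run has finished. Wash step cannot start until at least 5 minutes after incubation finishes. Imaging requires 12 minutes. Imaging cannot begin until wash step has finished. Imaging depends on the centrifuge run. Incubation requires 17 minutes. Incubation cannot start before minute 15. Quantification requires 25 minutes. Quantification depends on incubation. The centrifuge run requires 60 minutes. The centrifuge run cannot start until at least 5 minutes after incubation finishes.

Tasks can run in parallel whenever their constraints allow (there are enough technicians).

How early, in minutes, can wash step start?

97

Incubation waits on its own release at minute 15, so it starts at minute 15 and finishes at 15 + 17 = minute 32.
The centrifuge run cannot begin until incubation (finishes minute 32, plus 5-minute gap → minute 37). It runs from minute 37 to 37 + 60 = minute 97.
Wash step waits on the centrifuge run (finishes minute 97); incubation (finishes minute 32, plus 5-minute gap → minute 37). The latest of these is minute 97, which is the earliest wash step can start.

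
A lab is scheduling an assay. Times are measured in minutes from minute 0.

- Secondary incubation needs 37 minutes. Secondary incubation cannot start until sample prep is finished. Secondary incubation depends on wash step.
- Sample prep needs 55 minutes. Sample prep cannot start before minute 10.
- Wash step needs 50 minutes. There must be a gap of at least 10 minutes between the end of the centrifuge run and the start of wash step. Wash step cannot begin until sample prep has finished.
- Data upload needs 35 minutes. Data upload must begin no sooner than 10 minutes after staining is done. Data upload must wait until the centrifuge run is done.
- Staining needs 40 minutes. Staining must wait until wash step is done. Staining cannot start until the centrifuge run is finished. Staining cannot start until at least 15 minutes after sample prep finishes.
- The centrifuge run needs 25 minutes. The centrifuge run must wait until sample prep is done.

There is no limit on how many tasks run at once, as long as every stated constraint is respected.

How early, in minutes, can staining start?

150

After its own release at minute 10, sample prep can start at minute 10 and finishes at minute 65.
The centrifuge run cannot begin until sample prep (finishes minute 65). It runs from minute 65 to 65 + 25 = minute 90.
Wash step has to wait for the centrifuge run (finishes minute 90, plus 10-minute gap → minute 100); sample prep (finishes minute 65). The latest of these is minute 100, so wash step runs minute 100 to 100 + 50 = minute 150.
Staining waits on wash step (finishes minute 150); the centrifuge run (finishes minute 90); sample prep (finishes minute 65, plus 15-minute gap → minute 80). The latest of these is minute 150, which is the earliest staining can start.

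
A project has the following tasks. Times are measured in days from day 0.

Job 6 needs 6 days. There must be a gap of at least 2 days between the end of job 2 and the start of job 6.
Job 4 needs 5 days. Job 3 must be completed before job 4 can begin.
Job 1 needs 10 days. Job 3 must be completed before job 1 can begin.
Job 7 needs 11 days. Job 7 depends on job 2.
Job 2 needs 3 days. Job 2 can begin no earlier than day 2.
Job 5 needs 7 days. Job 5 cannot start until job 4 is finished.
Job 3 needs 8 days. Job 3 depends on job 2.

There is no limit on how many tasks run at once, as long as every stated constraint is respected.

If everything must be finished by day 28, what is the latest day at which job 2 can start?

Job 1 has no dependents, so it just needs to finish by day 28. Starting by 28 − 10 = day 18 achieves that.
To finish by day 28, job 5 (duration 7) must start no later than day 21.
Job 4 feeds into job 5 (must start by day 21); so job 4 must finish by day 21 and therefore start by day 16.
Job 3 must finish in time for job 1 (must start by day 18); job 4 (must start by day 16). The tightest is day 16, so job 3 must start by 16 − 8 = day 8.
Job 6 has no dependents, so it just needs to finish by day 28. Starting by 28 − 6 = day 22 achieves that.
To finish by day 28, job 7 (duration 11) must start no later than day 17.
Job 2 feeds job 3 (must start by day 8); job 6 (must start by day 22, minus 2-day gap → day 20); job 7 (must start by day 17). Taking the minimum, job 2 must finish by day 8 and start by 8 − 3 = day 5.

5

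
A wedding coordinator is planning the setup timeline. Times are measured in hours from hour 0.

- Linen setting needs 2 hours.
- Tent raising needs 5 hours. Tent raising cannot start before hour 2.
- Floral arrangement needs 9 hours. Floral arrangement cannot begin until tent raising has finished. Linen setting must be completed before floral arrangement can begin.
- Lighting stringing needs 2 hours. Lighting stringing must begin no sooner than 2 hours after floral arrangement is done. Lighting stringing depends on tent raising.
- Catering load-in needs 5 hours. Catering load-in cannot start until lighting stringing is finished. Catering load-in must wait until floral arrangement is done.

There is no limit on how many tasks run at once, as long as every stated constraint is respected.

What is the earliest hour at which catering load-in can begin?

20

Linen setting has no prerequisites, so it starts at hour 0 and finishes at hour 2.
Tent raising waits on its own release at hour 2, so it starts at hour 2 and finishes at 2 + 5 = hour 7.
Floral arrangement has to wait for tent raising (finishes hour 7); linen setting (finishes hour 2). The latest of these is hour 7, so floral arrangement runs hour 7 to 7 + 9 = hour 16.
For lighting stringing: floral arrangement (finishes hour 16, plus 2-hour gap → hour 18); tent raising (finishes hour 7). Taking the maximum gives a start of hour 18, and it finishes at 18 + 2 = hour 20.
Catering load-in waits on lighting stringing (finishes hour 20); floral arrangement (finishes hour 16). The latest of these is hour 20, which is the earliest catering load-in can start.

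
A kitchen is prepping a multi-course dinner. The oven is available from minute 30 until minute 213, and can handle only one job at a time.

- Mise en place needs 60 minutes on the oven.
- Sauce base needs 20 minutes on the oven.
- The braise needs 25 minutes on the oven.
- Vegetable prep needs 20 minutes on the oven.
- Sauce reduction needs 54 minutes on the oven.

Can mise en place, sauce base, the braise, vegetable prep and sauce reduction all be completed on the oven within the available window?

The oven window is 213 − 30 = 183 minutes.
Running back to back, the jobs need 60 + 20 + 25 + 20 + 54 = 179 minutes on the oven.
Since 179 ≤ 183, they fit within the window.

Yes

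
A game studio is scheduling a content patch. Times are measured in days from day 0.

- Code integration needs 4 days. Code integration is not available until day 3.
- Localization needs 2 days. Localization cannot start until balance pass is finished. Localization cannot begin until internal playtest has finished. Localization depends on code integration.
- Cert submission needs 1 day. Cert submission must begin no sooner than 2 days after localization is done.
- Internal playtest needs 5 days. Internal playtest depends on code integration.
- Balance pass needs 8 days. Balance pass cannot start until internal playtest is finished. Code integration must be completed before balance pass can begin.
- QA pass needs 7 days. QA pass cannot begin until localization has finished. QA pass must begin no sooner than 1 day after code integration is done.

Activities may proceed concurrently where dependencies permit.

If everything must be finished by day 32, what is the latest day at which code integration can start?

Nothing follows QA pass; the deadline of day 32 is its only limit. It must start by 32 − 7 = day 25.
Cert submission has no dependents, so it just needs to finish by day 32. Starting by 32 − 1 = day 31 achieves that.
For localization: QA pass (must start by day 25); cert submission (must start by day 31, minus 2-day gap → day 29). The most restrictive is day 25; with a 2-day duration, localization must start by day 23.
Balance pass must finish before localization (must start by day 23). With an 8-day duration, balance pass must start by 23 − 8 = day 15.
Internal playtest has several dependents: balance pass (must start by day 15); localization (must start by day 23). The earliest of those limits is day 15, so internal playtest must start by 15 − 5 = day 10.
Code integration feeds internal playtest (must start by day 10); balance pass (must start by day 15); localization (must start by day 23); QA pass (must start by day 25, minus 1-day gap → day 24). Taking the minimum, code integration must finish by day 10 and start by 10 − 4 = day 6.

6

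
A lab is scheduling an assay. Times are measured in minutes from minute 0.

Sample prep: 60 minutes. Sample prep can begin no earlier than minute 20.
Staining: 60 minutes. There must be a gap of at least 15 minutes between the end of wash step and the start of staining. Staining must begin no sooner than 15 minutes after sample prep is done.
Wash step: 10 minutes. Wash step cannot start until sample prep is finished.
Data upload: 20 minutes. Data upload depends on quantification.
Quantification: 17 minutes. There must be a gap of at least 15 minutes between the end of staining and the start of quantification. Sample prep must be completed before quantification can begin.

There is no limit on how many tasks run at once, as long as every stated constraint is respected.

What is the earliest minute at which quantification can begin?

180

Sample prep cannot begin until its own release at minute 20. It runs from minute 20 to 20 + 60 = minute 80.
Wash step waits on sample prep (finishes minute 80), so it starts at minute 80 and finishes at 80 + 10 = minute 90.
Staining cannot start until wash step (finishes minute 90, plus 15-minute gap → minute 105); sample prep (finishes minute 80, plus 15-minute gap → minute 95). The controlling bound is minute 105, so staining finishes at 105 + 60 = minute 165.
Quantification waits on staining (finishes minute 165, plus 15-minute gap → minute 180); sample prep (finishes minute 80). The latest of these is minute 180, which is the earliest quantification can start.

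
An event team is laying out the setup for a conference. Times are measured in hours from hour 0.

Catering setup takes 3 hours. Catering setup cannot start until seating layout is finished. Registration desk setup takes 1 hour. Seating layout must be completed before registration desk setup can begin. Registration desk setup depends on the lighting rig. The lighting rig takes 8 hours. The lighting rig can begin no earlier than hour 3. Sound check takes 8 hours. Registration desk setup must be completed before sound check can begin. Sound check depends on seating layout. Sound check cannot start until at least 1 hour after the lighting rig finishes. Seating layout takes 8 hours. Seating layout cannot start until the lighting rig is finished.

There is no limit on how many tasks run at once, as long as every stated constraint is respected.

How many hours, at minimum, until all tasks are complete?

After its own release at hour 3, the lighting rig can start at hour 3 and finishes at hour 11.
Seating layout waits on the lighting rig (finishes hour 11), so it starts at hour 11 and finishes at 11 + 8 = hour 19.
Catering setup waits on seating layout (finishes hour 19), so it starts at hour 19 and finishes at 19 + 3 = hour 22.
Registration desk setup has to wait for seating layout (finishes hour 19); the lighting rig (finishes hour 11). The latest of these is hour 19, so registration desk setup runs hour 19 to 19 + 1 = hour 20.
Sound check needs all of registration desk setup (finishes hour 20); seating layout (finishes hour 19); the lighting rig (finishes hour 11, plus 1-hour gap → hour 12). That puts its earliest start at hour 20; it finishes at 20 + 8 = hour 28.
All tasks are finished once the last one completes. Finish times: The lighting rig at 11, Seating layout at 19, Registration desk setup at 20, Catering setup at 22, Sound check at 28. The latest is hour 28.

28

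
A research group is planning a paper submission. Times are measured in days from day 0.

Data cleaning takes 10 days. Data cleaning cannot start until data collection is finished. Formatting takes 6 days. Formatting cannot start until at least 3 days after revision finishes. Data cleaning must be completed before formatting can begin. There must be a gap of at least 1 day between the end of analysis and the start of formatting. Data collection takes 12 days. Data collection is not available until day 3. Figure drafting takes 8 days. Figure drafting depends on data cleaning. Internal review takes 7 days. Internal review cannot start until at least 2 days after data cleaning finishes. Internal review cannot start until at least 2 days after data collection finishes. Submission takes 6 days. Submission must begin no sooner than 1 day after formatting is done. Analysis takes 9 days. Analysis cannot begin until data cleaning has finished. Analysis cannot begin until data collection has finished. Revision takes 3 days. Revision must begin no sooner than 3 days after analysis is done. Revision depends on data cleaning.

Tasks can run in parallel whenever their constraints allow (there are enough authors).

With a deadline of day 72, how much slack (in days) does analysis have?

16

Data collection cannot begin until its own release at day 3. It runs from day 3 to 3 + 12 = day 15.
Data cleaning cannot begin until data collection (finishes day 15). It runs from day 15 to 15 + 10 = day 25.
Analysis cannot start until data cleaning (finishes day 25); data collection (finishes day 15). The controlling bound is day 25, so analysis finishes at 25 + 9 = day 34.

Working backward from the deadline:
To finish by day 72, submission (duration 6) must start no later than day 66.
Formatting feeds into submission (must start by day 66, minus 1-day gap → day 65); so formatting must finish by day 65 and therefore start by day 59.
Revision must finish before formatting (must start by day 59, minus 3-day gap → day 56). With a 3-day duration, revision must start by 56 − 3 = day 53.
Analysis must finish in time for revision (must start by day 53, minus 3-day gap → day 50); formatting (must start by day 59, minus 1-day gap → day 58). The tightest is day 50, so analysis must start by 50 − 9 = day 41.
So analysis can start as early as day 25 and as late as day 41, giving 41 − 25 = 16 days of slack.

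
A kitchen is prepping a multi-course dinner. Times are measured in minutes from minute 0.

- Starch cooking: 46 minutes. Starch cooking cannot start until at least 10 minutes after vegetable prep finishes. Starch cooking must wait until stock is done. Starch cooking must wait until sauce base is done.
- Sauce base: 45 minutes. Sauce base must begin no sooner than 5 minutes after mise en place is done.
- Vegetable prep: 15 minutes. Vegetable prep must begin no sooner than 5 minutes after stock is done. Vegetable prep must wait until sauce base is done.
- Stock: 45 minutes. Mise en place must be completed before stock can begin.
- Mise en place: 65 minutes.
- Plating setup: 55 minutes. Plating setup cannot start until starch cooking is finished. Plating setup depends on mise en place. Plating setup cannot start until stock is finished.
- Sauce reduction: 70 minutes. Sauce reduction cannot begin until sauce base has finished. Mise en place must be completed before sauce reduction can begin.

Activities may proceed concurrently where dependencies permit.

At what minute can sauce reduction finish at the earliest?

Mise en place has no prerequisites, so it starts at minute 0 and finishes at minute 65.
After mise en place (finishes minute 65, plus 5-minute gap → minute 70), sauce base can start at minute 70 and finishes at minute 115.
Sauce reduction has to wait for sauce base (finishes minute 115); mise en place (finishes minute 65). The latest of these is minute 115, so sauce reduction runs minute 115 to 115 + 70 = minute 185.

185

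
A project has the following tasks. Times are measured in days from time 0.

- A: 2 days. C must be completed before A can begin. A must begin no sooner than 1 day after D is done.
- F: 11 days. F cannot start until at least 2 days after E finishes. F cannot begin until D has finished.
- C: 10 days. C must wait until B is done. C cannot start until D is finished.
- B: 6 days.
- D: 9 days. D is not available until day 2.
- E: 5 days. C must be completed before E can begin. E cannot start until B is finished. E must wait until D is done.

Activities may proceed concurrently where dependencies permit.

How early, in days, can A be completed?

After its own release at day 2, D can start at day 2 and finishes at day 11.
B has no prerequisites, so it starts at day 0 and finishes at day 6.
For C: B (finishes day 6); D (finishes day 11). Taking the maximum gives a start of day 11, and it finishes at 11 + 10 = day 21.
A needs all of C (finishes day 21); D (finishes day 11, plus 1-day gap → day 12). That puts its earliest start at day 21; it finishes at 21 + 2 = day 23.

23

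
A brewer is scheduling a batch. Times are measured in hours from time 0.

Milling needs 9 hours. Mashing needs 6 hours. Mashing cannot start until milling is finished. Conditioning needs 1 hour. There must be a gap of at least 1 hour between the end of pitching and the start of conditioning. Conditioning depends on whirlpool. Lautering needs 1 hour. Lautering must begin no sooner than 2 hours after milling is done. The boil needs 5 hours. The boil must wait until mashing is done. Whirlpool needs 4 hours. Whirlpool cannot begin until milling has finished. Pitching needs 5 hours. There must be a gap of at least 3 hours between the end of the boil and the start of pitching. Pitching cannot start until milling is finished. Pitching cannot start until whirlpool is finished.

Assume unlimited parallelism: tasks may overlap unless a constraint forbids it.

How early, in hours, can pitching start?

23

Nothing blocks milling, so it runs from hour 0 to hour 9.
Whirlpool cannot begin until milling (finishes hour 9). It runs from hour 9 to 9 + 4 = hour 13.
Mashing cannot begin until milling (finishes hour 9). It runs from hour 9 to 9 + 6 = hour 15.
The boil cannot begin until mashing (finishes hour 15). It runs from hour 15 to 15 + 5 = hour 20.
Pitching waits on the boil (finishes hour 20, plus 3-hour gap → hour 23); milling (finishes hour 9); whirlpool (finishes hour 13). The latest of these is hour 23, which is the earliest pitching can start.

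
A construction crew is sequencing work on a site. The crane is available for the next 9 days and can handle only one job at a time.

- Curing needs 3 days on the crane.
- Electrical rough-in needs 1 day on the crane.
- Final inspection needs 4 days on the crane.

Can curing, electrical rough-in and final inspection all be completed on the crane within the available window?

Running back to back, the jobs need 3 + 1 + 4 = 8 days on the crane.
Since 8 ≤ 9, they fit within the window.

Yes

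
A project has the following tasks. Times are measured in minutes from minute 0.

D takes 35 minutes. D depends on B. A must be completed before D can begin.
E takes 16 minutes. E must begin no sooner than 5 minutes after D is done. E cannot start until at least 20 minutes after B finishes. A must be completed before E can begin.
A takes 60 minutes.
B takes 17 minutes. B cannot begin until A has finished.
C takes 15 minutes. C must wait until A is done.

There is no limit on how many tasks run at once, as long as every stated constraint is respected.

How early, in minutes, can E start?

A has no prerequisites, so it starts at minute 0 and finishes at minute 60.
After A (finishes minute 60), B can start at minute 60 and finishes at minute 77.
D has to wait for B (finishes minute 77); A (finishes minute 60). The latest of these is minute 77, so D runs minute 77 to 77 + 35 = minute 112.
E waits on D (finishes minute 112, plus 5-minute gap → minute 117); B (finishes minute 77, plus 20-minute gap → minute 97); A (finishes minute 60). The latest of these is minute 117, which is the earliest E can start.

117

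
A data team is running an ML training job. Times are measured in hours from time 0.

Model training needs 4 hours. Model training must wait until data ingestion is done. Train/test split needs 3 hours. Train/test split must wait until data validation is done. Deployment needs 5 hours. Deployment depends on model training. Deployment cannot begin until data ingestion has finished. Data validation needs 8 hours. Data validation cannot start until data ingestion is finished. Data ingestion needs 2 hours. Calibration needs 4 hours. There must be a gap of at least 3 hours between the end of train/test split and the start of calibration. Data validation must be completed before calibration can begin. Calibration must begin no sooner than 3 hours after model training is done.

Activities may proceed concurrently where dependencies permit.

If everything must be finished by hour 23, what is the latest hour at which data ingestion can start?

3

To finish by hour 23, calibration (duration 4) must start no later than hour 19.
Train/test split must finish before calibration (must start by hour 19, minus 3-hour gap → hour 16). With a 3-hour duration, train/test split must start by 16 − 3 = hour 13.
Data validation has several dependents: train/test split (must start by hour 13); calibration (must start by hour 19). The earliest of those limits is hour 13, so data validation must start by 13 − 8 = hour 5.
Deployment has no dependents, so it just needs to finish by hour 23. Starting by 23 − 5 = hour 18 achieves that.
Model training must finish in time for calibration (must start by hour 19, minus 3-hour gap → hour 16); deployment (must start by hour 18). The tightest is hour 16, so model training must start by 16 − 4 = hour 12.
Data ingestion has several dependents: data validation (must start by hour 5); model training (must start by hour 12); deployment (must start by hour 18). The earliest of those limits is hour 5, so data ingestion must start by 5 − 2 = hour 3.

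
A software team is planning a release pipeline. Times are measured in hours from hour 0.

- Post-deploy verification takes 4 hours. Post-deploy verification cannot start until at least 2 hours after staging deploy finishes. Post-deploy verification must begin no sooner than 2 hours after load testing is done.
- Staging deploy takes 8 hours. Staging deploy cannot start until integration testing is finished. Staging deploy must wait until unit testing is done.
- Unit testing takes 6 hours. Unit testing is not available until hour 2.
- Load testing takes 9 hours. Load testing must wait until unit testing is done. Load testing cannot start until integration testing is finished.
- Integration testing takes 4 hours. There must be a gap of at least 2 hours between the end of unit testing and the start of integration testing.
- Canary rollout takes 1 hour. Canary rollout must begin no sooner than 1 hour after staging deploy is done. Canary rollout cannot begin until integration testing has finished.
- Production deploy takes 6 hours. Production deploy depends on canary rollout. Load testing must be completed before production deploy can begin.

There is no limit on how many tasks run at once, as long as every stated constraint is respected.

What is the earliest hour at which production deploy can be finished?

30

Unit testing cannot begin until its own release at hour 2. It runs from hour 2 to 2 + 6 = hour 8.
Integration testing waits on unit testing (finishes hour 8, plus 2-hour gap → hour 10), so it starts at hour 10 and finishes at 10 + 4 = hour 14.
Load testing needs all of unit testing (finishes hour 8); integration testing (finishes hour 14). That puts its earliest start at hour 14; it finishes at 14 + 9 = hour 23.
Staging deploy needs all of integration testing (finishes hour 14); unit testing (finishes hour 8). That puts its earliest start at hour 14; it finishes at 14 + 8 = hour 22.
Canary rollout needs all of staging deploy (finishes hour 22, plus 1-hour gap → hour 23); integration testing (finishes hour 14). That puts its earliest start at hour 23; it finishes at 23 + 1 = hour 24.
Production deploy needs all of canary rollout (finishes hour 24); load testing (finishes hour 23). That puts its earliest start at hour 24; it finishes at 24 + 6 = hour 30.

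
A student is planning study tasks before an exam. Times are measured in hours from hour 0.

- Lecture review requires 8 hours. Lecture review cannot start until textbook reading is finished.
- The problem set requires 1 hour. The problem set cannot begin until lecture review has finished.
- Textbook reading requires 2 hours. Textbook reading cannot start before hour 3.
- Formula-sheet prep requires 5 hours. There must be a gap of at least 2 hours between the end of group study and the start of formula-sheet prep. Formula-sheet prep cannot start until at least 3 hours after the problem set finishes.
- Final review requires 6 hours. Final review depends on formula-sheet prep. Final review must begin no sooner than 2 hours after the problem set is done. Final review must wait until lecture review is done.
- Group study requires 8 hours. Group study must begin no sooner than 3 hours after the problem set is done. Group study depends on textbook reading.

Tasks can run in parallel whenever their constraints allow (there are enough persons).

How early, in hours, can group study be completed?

25

Textbook reading waits on its own release at hour 3, so it starts at hour 3 and finishes at 3 + 2 = hour 5.
Lecture review cannot begin until textbook reading (finishes hour 5). It runs from hour 5 to 5 + 8 = hour 13.
The problem set waits on lecture review (finishes hour 13), so it starts at hour 13 and finishes at 13 + 1 = hour 14.
Group study has to wait for the problem set (finishes hour 14, plus 3-hour gap → hour 17); textbook reading (finishes hour 5). The latest of these is hour 17, so group study runs hour 17 to 17 + 8 = hour 25.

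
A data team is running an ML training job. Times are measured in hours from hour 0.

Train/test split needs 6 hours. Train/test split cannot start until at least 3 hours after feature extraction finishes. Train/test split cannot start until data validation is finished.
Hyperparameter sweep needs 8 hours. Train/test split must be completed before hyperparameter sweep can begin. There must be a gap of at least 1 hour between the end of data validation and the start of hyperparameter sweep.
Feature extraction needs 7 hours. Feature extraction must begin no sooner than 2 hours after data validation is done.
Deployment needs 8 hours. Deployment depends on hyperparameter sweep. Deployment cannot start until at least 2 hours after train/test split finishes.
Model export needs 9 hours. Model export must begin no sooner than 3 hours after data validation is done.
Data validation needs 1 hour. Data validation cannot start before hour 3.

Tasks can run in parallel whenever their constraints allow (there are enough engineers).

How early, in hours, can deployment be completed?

Data validation waits on its own release at hour 3, so it starts at hour 3 and finishes at 3 + 1 = hour 4.
Feature extraction cannot begin until data validation (finishes hour 4, plus 2-hour gap → hour 6). It runs from hour 6 to 6 + 7 = hour 13.
Train/test split cannot start until feature extraction (finishes hour 13, plus 3-hour gap → hour 16); data validation (finishes hour 4). The controlling bound is hour 16, so train/test split finishes at 16 + 6 = hour 22.
For hyperparameter sweep: train/test split (finishes hour 22); data validation (finishes hour 4, plus 1-hour gap → hour 5). Taking the maximum gives a start of hour 22, and it finishes at 22 + 8 = hour 30.
Deployment has to wait for hyperparameter sweep (finishes hour 30); train/test split (finishes hour 22, plus 2-hour gap → hour 24). The latest of these is hour 30, so deployment runs hour 30 to 30 + 8 = hour 38.

38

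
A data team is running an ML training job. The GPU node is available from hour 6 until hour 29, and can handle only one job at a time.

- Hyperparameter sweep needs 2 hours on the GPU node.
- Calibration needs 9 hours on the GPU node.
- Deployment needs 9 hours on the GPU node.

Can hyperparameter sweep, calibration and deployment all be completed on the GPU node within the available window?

The GPU node window is 29 − 6 = 23 hours.
Running back to back, the jobs need 2 + 9 + 9 = 20 hours on the GPU node.
Since 20 ≤ 23, they fit within the window.

Yes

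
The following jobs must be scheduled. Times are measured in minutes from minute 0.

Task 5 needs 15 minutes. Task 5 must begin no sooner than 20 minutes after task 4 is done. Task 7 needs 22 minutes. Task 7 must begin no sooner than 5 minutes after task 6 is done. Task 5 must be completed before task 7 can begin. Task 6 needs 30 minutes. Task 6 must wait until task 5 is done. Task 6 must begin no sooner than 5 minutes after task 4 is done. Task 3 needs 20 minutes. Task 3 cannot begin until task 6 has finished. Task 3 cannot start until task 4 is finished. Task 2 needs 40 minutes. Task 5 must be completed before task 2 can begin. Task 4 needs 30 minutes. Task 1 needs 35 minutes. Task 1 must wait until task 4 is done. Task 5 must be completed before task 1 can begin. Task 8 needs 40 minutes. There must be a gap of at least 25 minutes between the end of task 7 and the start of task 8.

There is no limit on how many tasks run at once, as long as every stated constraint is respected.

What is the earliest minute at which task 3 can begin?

Task 4 has no prerequisites, so it starts at minute 0 and finishes at minute 30.
After task 4 (finishes minute 30, plus 20-minute gap → minute 50), task 5 can start at minute 50 and finishes at minute 65.
Task 6 needs all of task 5 (finishes minute 65); task 4 (finishes minute 30, plus 5-minute gap → minute 35). That puts its earliest start at minute 65; it finishes at 65 + 30 = minute 95.
Task 3 waits on task 6 (finishes minute 95); task 4 (finishes minute 30). The latest of these is minute 95, which is the earliest task 3 can start.

95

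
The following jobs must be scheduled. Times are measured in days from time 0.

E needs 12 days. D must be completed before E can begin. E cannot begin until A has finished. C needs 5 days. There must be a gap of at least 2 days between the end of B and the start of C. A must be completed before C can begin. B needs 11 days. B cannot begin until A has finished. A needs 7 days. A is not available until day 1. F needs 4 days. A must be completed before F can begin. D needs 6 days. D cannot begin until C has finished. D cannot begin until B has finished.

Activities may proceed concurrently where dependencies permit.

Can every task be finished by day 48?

A waits on its own release at day 1, so it starts at day 1 and finishes at 1 + 7 = day 8.
F cannot begin until A (finishes day 8). It runs from day 8 to 8 + 4 = day 12.
After A (finishes day 8), B can start at day 8 and finishes at day 19.
C has to wait for B (finishes day 19, plus 2-day gap → day 21); A (finishes day 8). The latest of these is day 21, so C runs day 21 to 21 + 5 = day 26.
For D: C (finishes day 26); B (finishes day 19). Taking the maximum gives a start of day 26, and it finishes at 26 + 6 = day 32.
For E: D (finishes day 32); A (finishes day 8). Taking the maximum gives a start of day 32, and it finishes at 32 + 12 = day 44.
Every task is finished by day 44, which is no later than the deadline of 48, so the schedule is feasible.

Yes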